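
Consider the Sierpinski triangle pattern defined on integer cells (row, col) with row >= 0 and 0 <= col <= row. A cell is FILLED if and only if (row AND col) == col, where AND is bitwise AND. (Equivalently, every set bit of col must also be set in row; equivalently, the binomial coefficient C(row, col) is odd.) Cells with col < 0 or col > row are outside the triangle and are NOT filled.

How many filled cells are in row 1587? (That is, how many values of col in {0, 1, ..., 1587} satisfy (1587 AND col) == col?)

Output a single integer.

Answer: 64

Derivation:
1587 in binary = 11000110011
popcount(1587) = number of 1-bits in 11000110011 = 6
A col c satisfies (1587 AND c) == c iff every set bit of c is also set in 1587; each of the 6 set bits of 1587 can independently be on or off in c.
count = 2^6 = 64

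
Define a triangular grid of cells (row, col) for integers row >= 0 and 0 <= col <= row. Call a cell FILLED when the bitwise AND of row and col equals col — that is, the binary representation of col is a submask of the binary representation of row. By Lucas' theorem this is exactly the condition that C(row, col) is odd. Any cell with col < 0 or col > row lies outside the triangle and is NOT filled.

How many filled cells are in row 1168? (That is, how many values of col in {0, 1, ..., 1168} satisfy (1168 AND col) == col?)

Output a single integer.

1168 in binary = 10010010000
popcount(1168) = number of 1-bits in 10010010000 = 3
A col c satisfies (1168 AND c) == c iff every set bit of c is also set in 1168; each of the 3 set bits of 1168 can independently be on or off in c.
count = 2^3 = 8

Answer: 8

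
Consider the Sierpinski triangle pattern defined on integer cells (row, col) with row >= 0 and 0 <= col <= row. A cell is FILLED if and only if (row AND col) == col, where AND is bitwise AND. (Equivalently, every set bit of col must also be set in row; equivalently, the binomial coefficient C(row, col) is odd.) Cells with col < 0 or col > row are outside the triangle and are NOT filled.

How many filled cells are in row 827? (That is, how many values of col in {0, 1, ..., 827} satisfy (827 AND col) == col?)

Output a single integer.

827 in binary = 1100111011
popcount(827) = number of 1-bits in 1100111011 = 7
A col c satisfies (827 AND c) == c iff every set bit of c is also set in 827; each of the 7 set bits of 827 can independently be on or off in c.
count = 2^7 = 128

Answer: 128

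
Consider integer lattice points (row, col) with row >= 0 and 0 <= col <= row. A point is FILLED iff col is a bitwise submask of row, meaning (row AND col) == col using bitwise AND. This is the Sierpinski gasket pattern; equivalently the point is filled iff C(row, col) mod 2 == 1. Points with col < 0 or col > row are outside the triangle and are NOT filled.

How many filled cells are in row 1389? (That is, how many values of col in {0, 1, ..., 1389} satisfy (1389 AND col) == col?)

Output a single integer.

1389 in binary = 10101101101
popcount(1389) = number of 1-bits in 10101101101 = 7
A col c satisfies (1389 AND c) == c iff every set bit of c is also set in 1389; each of the 7 set bits of 1389 can independently be on or off in c.
count = 2^7 = 128

Answer: 128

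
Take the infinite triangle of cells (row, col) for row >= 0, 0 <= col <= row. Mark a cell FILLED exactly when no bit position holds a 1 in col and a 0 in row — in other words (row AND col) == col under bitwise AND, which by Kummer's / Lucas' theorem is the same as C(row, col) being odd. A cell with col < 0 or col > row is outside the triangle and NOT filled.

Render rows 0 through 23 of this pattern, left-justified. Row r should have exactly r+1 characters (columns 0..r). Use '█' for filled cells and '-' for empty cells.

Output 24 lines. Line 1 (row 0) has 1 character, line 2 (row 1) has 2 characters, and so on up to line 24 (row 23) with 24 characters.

Answer: █
██
█-█
████
█---█
██--██
█-█-█-█
████████
█-------█
██------██
█-█-----█-█
████----████
█---█---█---█
██--██--██--██
█-█-█-█-█-█-█-█
████████████████
█---------------█
██--------------██
█-█-------------█-█
████------------████
█---█-----------█---█
██--██----------██--██
█-█-█-█---------█-█-█-█
████████--------████████

Derivation:
r0=0: █
r1=1: ██
r2=10: █-█
r3=11: ████
r4=100: █---█
r5=101: ██--██
r6=110: █-█-█-█
r7=111: ████████
r8=1000: █-------█
r9=1001: ██------██
r10=1010: █-█-----█-█
r11=1011: ████----████
r12=1100: █---█---█---█
r13=1101: ██--██--██--██
r14=1110: █-█-█-█-█-█-█-█
r15=1111: ████████████████
r16=10000: █---------------█
r17=10001: ██--------------██
r18=10010: █-█-------------█-█
r19=10011: ████------------████
r20=10100: █---█-----------█---█
r21=10101: ██--██----------██--██
r22=10110: █-█-█-█---------█-█-█-█
r23=10111: ████████--------████████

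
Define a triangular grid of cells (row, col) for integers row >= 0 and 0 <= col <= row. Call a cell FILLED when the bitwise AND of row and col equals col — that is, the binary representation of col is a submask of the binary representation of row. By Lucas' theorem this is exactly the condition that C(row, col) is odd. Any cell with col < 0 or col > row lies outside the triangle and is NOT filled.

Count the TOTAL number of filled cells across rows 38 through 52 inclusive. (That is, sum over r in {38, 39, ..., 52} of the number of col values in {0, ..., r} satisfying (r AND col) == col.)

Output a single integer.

Answer: 176

Derivation:
r38=100110 pc3: +8 =8
r39=100111 pc4: +16 =24
r40=101000 pc2: +4 =28
r41=101001 pc3: +8 =36
r42=101010 pc3: +8 =44
r43=101011 pc4: +16 =60
r44=101100 pc3: +8 =68
r45=101101 pc4: +16 =84
r46=101110 pc4: +16 =100
r47=101111 pc5: +32 =132
r48=110000 pc2: +4 =136
r49=110001 pc3: +8 =144
r50=110010 pc3: +8 =152
r51=110011 pc4: +16 =168
r52=110100 pc3: +8 =176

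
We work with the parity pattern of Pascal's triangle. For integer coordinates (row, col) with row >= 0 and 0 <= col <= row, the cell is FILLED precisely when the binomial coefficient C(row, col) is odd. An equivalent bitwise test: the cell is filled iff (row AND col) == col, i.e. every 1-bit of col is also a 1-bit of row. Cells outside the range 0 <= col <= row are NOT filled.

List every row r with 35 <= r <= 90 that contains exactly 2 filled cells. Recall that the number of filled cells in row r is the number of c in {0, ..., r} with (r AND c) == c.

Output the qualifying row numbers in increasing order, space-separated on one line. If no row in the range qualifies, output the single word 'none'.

Row r has 2^popcount(r) filled cells, so we need popcount(r) = log2(2) = 1.
Scan r = 35..90 and keep those with exactly 1 one-bits:
r=35=100011 popcount=3 -> skip
r=36=100100 popcount=2 -> skip
r=37=100101 popcount=3 -> skip
r=38=100110 popcount=3 -> skip
r=39=100111 popcount=4 -> skip
r=40=101000 popcount=2 -> skip
r=41=101001 popcount=3 -> skip
r=42=101010 popcount=3 -> skip
r=43=101011 popcount=4 -> skip
r=44=101100 popcount=3 -> skip
r=45=101101 popcount=4 -> skip
r=46=101110 popcount=4 -> skip
r=47=101111 popcount=5 -> skip
r=48=110000 popcount=2 -> skip
r=49=110001 popcount=3 -> skip
r=50=110010 popcount=3 -> skip
r=51=110011 popcount=4 -> skip
r=52=110100 popcount=3 -> skip
r=53=110101 popcount=4 -> skip
r=54=110110 popcount=4 -> skip
r=55=110111 popcount=5 -> skip
r=56=111000 popcount=3 -> skip
r=57=111001 popcount=4 -> skip
r=58=111010 popcount=4 -> skip
r=59=111011 popcount=5 -> skip
r=60=111100 popcount=4 -> skip
r=61=111101 popcount=5 -> skip
r=62=111110 popcount=5 -> skip
r=63=111111 popcount=6 -> skip
r=64=1000000 popcount=1 -> KEEP
r=65=1000001 popcount=2 -> skip
r=66=1000010 popcount=2 -> skip
r=67=1000011 popcount=3 -> skip
r=68=1000100 popcount=2 -> skip
r=69=1000101 popcount=3 -> skip
r=70=1000110 popcount=3 -> skip
r=71=1000111 popcount=4 -> skip
r=72=1001000 popcount=2 -> skip
r=73=1001001 popcount=3 -> skip
r=74=1001010 popcount=3 -> skip
r=75=1001011 popcount=4 -> skip
r=76=1001100 popcount=3 -> skip
r=77=1001101 popcount=4 -> skip
r=78=1001110 popcount=4 -> skip
r=79=1001111 popcount=5 -> skip
r=80=1010000 popcount=2 -> skip
r=81=1010001 popcount=3 -> skip
r=82=1010010 popcount=3 -> skip
r=83=1010011 popcount=4 -> skip
r=84=1010100 popcount=3 -> skip
r=85=1010101 popcount=4 -> skip
r=86=1010110 popcount=4 -> skip
r=87=1010111 popcount=5 -> skip
r=88=1011000 popcount=3 -> skip
r=89=1011001 popcount=4 -> skip
r=90=1011010 popcount=4 -> skip
Kept rows: 64

Answer: 64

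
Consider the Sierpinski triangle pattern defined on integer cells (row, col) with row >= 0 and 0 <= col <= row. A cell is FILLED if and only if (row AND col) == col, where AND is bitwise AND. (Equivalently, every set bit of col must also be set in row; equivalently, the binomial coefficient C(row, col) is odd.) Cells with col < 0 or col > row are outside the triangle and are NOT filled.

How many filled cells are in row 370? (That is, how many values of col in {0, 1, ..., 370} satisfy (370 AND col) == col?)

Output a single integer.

Answer: 32

Derivation:
370 in binary = 101110010
popcount(370) = number of 1-bits in 101110010 = 5
A col c satisfies (370 AND c) == c iff every set bit of c is also set in 370; each of the 5 set bits of 370 can independently be on or off in c.
count = 2^5 = 32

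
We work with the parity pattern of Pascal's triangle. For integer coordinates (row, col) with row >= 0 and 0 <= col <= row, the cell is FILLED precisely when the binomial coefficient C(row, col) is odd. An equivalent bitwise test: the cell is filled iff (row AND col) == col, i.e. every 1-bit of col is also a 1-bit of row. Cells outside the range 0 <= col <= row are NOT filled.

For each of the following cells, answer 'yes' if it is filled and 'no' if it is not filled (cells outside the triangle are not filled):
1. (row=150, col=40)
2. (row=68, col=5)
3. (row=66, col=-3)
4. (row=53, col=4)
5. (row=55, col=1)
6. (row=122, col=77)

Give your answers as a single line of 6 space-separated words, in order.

Answer: no no no yes yes no

Derivation:
(150,40): row=0b10010110, col=0b101000, row AND col = 0b0 = 0; 0 != 40 -> empty
(68,5): row=0b1000100, col=0b101, row AND col = 0b100 = 4; 4 != 5 -> empty
(66,-3): col outside [0, 66] -> not filled
(53,4): row=0b110101, col=0b100, row AND col = 0b100 = 4; 4 == 4 -> filled
(55,1): row=0b110111, col=0b1, row AND col = 0b1 = 1; 1 == 1 -> filled
(122,77): row=0b1111010, col=0b1001101, row AND col = 0b1001000 = 72; 72 != 77 -> empty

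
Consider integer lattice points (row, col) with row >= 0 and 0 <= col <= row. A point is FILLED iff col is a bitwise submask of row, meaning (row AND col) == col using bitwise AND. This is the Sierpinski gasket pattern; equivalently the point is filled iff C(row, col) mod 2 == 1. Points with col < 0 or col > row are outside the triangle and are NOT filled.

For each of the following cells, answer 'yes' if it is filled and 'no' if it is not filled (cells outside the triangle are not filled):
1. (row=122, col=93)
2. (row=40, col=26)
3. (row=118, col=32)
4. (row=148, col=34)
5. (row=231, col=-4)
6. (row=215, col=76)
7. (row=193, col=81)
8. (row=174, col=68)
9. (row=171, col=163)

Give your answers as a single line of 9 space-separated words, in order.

(122,93): row=0b1111010, col=0b1011101, row AND col = 0b1011000 = 88; 88 != 93 -> empty
(40,26): row=0b101000, col=0b11010, row AND col = 0b1000 = 8; 8 != 26 -> empty
(118,32): row=0b1110110, col=0b100000, row AND col = 0b100000 = 32; 32 == 32 -> filled
(148,34): row=0b10010100, col=0b100010, row AND col = 0b0 = 0; 0 != 34 -> empty
(231,-4): col outside [0, 231] -> not filled
(215,76): row=0b11010111, col=0b1001100, row AND col = 0b1000100 = 68; 68 != 76 -> empty
(193,81): row=0b11000001, col=0b1010001, row AND col = 0b1000001 = 65; 65 != 81 -> empty
(174,68): row=0b10101110, col=0b1000100, row AND col = 0b100 = 4; 4 != 68 -> empty
(171,163): row=0b10101011, col=0b10100011, row AND col = 0b10100011 = 163; 163 == 163 -> filled

Answer: no no yes no no no no no yes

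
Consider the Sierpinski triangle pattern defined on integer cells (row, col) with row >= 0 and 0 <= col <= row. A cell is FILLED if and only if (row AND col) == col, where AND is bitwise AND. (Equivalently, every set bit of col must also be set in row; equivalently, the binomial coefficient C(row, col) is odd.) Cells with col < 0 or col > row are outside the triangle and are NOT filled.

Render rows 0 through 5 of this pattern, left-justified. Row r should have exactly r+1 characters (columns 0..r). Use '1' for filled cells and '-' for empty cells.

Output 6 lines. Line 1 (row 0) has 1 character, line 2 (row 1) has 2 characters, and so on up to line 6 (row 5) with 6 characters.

r0=0: 1
r1=1: 11
r2=10: 1-1
r3=11: 1111
r4=100: 1---1
r5=101: 11--11

Answer: 1
11
1-1
1111
1---1
11--11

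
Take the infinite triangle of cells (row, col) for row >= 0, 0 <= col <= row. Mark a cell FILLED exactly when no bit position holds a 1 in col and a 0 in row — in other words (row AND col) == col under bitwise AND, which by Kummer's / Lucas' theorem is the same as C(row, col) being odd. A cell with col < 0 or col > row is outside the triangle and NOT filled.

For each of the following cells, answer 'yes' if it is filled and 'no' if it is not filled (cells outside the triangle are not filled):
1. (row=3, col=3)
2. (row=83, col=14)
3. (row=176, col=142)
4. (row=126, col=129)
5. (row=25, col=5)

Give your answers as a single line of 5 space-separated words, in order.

(3,3): row=0b11, col=0b11, row AND col = 0b11 = 3; 3 == 3 -> filled
(83,14): row=0b1010011, col=0b1110, row AND col = 0b10 = 2; 2 != 14 -> empty
(176,142): row=0b10110000, col=0b10001110, row AND col = 0b10000000 = 128; 128 != 142 -> empty
(126,129): col outside [0, 126] -> not filled
(25,5): row=0b11001, col=0b101, row AND col = 0b1 = 1; 1 != 5 -> empty

Answer: yes no no no no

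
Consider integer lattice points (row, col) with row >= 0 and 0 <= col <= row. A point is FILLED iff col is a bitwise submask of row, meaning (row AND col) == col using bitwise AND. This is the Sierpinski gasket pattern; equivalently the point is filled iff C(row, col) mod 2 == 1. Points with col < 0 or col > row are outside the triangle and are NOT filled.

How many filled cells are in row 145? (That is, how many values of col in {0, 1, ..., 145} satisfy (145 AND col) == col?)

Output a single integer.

145 in binary = 10010001
popcount(145) = number of 1-bits in 10010001 = 3
A col c satisfies (145 AND c) == c iff every set bit of c is also set in 145; each of the 3 set bits of 145 can independently be on or off in c.
count = 2^3 = 8

Answer: 8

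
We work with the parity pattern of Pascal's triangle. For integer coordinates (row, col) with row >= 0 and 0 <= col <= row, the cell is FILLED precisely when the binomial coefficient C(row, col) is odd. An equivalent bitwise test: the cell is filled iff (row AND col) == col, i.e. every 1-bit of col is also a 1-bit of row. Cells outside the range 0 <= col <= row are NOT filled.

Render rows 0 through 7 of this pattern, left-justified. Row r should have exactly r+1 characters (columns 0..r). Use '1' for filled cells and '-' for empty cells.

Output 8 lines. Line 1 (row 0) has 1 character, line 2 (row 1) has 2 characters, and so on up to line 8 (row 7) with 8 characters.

Answer: 1
11
1-1
1111
1---1
11--11
1-1-1-1
11111111

Derivation:
r0=0: 1
r1=1: 11
r2=10: 1-1
r3=11: 1111
r4=100: 1---1
r5=101: 11--11
r6=110: 1-1-1-1
r7=111: 11111111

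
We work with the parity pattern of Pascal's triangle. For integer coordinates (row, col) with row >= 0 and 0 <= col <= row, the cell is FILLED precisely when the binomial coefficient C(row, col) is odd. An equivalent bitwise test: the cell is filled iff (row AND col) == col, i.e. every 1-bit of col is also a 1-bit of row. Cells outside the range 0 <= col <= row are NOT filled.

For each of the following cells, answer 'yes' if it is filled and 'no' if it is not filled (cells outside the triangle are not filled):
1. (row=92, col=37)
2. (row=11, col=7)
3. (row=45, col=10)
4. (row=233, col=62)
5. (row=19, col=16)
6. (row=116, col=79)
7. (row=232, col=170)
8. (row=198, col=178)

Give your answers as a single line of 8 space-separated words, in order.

Answer: no no no no yes no no no

Derivation:
(92,37): row=0b1011100, col=0b100101, row AND col = 0b100 = 4; 4 != 37 -> empty
(11,7): row=0b1011, col=0b111, row AND col = 0b11 = 3; 3 != 7 -> empty
(45,10): row=0b101101, col=0b1010, row AND col = 0b1000 = 8; 8 != 10 -> empty
(233,62): row=0b11101001, col=0b111110, row AND col = 0b101000 = 40; 40 != 62 -> empty
(19,16): row=0b10011, col=0b10000, row AND col = 0b10000 = 16; 16 == 16 -> filled
(116,79): row=0b1110100, col=0b1001111, row AND col = 0b1000100 = 68; 68 != 79 -> empty
(232,170): row=0b11101000, col=0b10101010, row AND col = 0b10101000 = 168; 168 != 170 -> empty
(198,178): row=0b11000110, col=0b10110010, row AND col = 0b10000010 = 130; 130 != 178 -> empty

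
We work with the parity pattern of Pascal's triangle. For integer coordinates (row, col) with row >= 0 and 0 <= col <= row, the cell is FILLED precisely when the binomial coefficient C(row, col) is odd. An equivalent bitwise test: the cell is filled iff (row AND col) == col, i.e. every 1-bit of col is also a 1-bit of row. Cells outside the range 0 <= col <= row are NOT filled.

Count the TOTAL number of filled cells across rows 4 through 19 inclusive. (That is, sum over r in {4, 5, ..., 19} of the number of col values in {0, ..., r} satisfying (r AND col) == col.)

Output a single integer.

Answer: 90

Derivation:
r4=100 pc1: +2 =2
r5=101 pc2: +4 =6
r6=110 pc2: +4 =10
r7=111 pc3: +8 =18
r8=1000 pc1: +2 =20
r9=1001 pc2: +4 =24
r10=1010 pc2: +4 =28
r11=1011 pc3: +8 =36
r12=1100 pc2: +4 =40
r13=1101 pc3: +8 =48
r14=1110 pc3: +8 =56
r15=1111 pc4: +16 =72
r16=10000 pc1: +2 =74
r17=10001 pc2: +4 =78
r18=10010 pc2: +4 =82
r19=10011 pc3: +8 =90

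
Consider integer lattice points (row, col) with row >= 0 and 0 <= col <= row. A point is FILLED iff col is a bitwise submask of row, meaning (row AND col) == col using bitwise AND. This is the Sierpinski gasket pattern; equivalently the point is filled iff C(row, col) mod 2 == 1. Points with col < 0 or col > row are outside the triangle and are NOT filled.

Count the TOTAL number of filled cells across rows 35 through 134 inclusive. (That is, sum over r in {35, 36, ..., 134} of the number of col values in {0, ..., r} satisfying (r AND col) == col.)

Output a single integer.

r35=100011 pc3: +8 =8
r36=100100 pc2: +4 =12
r37=100101 pc3: +8 =20
r38=100110 pc3: +8 =28
r39=100111 pc4: +16 =44
r40=101000 pc2: +4 =48
r41=101001 pc3: +8 =56
r42=101010 pc3: +8 =64
r43=101011 pc4: +16 =80
r44=101100 pc3: +8 =88
r45=101101 pc4: +16 =104
r46=101110 pc4: +16 =120
r47=101111 pc5: +32 =152
r48=110000 pc2: +4 =156
r49=110001 pc3: +8 =164
r50=110010 pc3: +8 =172
r51=110011 pc4: +16 =188
r52=110100 pc3: +8 =196
r53=110101 pc4: +16 =212
r54=110110 pc4: +16 =228
r55=110111 pc5: +32 =260
r56=111000 pc3: +8 =268
r57=111001 pc4: +16 =284
r58=111010 pc4: +16 =300
r59=111011 pc5: +32 =332
r60=111100 pc4: +16 =348
r61=111101 pc5: +32 =380
r62=111110 pc5: +32 =412
r63=111111 pc6: +64 =476
r64=1000000 pc1: +2 =478
r65=1000001 pc2: +4 =482
r66=1000010 pc2: +4 =486
r67=1000011 pc3: +8 =494
r68=1000100 pc2: +4 =498
r69=1000101 pc3: +8 =506
r70=1000110 pc3: +8 =514
r71=1000111 pc4: +16 =530
r72=1001000 pc2: +4 =534
r73=1001001 pc3: +8 =542
r74=1001010 pc3: +8 =550
r75=1001011 pc4: +16 =566
r76=1001100 pc3: +8 =574
r77=1001101 pc4: +16 =590
r78=1001110 pc4: +16 =606
r79=1001111 pc5: +32 =638
r80=1010000 pc2: +4 =642
r81=1010001 pc3: +8 =650
r82=1010010 pc3: +8 =658
r83=1010011 pc4: +16 =674
r84=1010100 pc3: +8 =682
r85=1010101 pc4: +16 =698
r86=1010110 pc4: +16 =714
r87=1010111 pc5: +32 =746
r88=1011000 pc3: +8 =754
r89=1011001 pc4: +16 =770
r90=1011010 pc4: +16 =786
r91=1011011 pc5: +32 =818
r92=1011100 pc4: +16 =834
r93=1011101 pc5: +32 =866
r94=1011110 pc5: +32 =898
r95=1011111 pc6: +64 =962
r96=1100000 pc2: +4 =966
r97=1100001 pc3: +8 =974
r98=1100010 pc3: +8 =982
r99=1100011 pc4: +16 =998
r100=1100100 pc3: +8 =1006
r101=1100101 pc4: +16 =1022
r102=1100110 pc4: +16 =1038
r103=1100111 pc5: +32 =1070
r104=1101000 pc3: +8 =1078
r105=1101001 pc4: +16 =1094
r106=1101010 pc4: +16 =1110
r107=1101011 pc5: +32 =1142
r108=1101100 pc4: +16 =1158
r109=1101101 pc5: +32 =1190
r110=1101110 pc5: +32 =1222
r111=1101111 pc6: +64 =1286
r112=1110000 pc3: +8 =1294
r113=1110001 pc4: +16 =1310
r114=1110010 pc4: +16 =1326
r115=1110011 pc5: +32 =1358
r116=1110100 pc4: +16 =1374
r117=1110101 pc5: +32 =1406
r118=1110110 pc5: +32 =1438
r119=1110111 pc6: +64 =1502
r120=1111000 pc4: +16 =1518
r121=1111001 pc5: +32 =1550
r122=1111010 pc5: +32 =1582
r123=1111011 pc6: +64 =1646
r124=1111100 pc5: +32 =1678
r125=1111101 pc6: +64 =1742
r126=1111110 pc6: +64 =1806
r127=1111111 pc7: +128 =1934
r128=10000000 pc1: +2 =1936
r129=10000001 pc2: +4 =1940
r130=10000010 pc2: +4 =1944
r131=10000011 pc3: +8 =1952
r132=10000100 pc2: +4 =1956
r133=10000101 pc3: +8 =1964
r134=10000110 pc3: +8 =1972

Answer: 1972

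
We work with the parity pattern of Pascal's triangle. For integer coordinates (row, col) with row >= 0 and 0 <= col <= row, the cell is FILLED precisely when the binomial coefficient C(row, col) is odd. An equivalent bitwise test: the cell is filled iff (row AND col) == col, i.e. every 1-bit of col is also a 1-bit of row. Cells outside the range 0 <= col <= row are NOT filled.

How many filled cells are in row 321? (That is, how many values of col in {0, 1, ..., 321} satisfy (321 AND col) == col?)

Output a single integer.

321 in binary = 101000001
popcount(321) = number of 1-bits in 101000001 = 3
A col c satisfies (321 AND c) == c iff every set bit of c is also set in 321; each of the 3 set bits of 321 can independently be on or off in c.
count = 2^3 = 8

Answer: 8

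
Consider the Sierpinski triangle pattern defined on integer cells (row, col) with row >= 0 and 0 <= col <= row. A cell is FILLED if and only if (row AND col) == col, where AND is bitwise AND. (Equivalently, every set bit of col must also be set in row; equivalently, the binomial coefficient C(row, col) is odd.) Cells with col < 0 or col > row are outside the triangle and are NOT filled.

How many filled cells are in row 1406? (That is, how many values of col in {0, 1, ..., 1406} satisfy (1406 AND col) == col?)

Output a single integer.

1406 in binary = 10101111110
popcount(1406) = number of 1-bits in 10101111110 = 8
A col c satisfies (1406 AND c) == c iff every set bit of c is also set in 1406; each of the 8 set bits of 1406 can independently be on or off in c.
count = 2^8 = 256

Answer: 256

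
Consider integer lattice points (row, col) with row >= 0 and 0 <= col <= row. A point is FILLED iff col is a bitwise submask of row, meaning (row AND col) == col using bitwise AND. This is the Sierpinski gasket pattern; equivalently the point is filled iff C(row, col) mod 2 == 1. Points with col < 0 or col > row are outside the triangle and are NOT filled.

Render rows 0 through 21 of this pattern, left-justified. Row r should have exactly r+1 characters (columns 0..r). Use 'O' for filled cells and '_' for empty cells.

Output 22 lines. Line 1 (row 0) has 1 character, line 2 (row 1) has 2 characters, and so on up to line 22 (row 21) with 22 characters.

r0=0: O
r1=1: OO
r2=10: O_O
r3=11: OOOO
r4=100: O___O
r5=101: OO__OO
r6=110: O_O_O_O
r7=111: OOOOOOOO
r8=1000: O_______O
r9=1001: OO______OO
r10=1010: O_O_____O_O
r11=1011: OOOO____OOOO
r12=1100: O___O___O___O
r13=1101: OO__OO__OO__OO
r14=1110: O_O_O_O_O_O_O_O
r15=1111: OOOOOOOOOOOOOOOO
r16=10000: O_______________O
r17=10001: OO______________OO
r18=10010: O_O_____________O_O
r19=10011: OOOO____________OOOO
r20=10100: O___O___________O___O
r21=10101: OO__OO__________OO__OO

Answer: O
OO
O_O
OOOO
O___O
OO__OO
O_O_O_O
OOOOOOOO
O_______O
OO______OO
O_O_____O_O
OOOO____OOOO
O___O___O___O
OO__OO__OO__OO
O_O_O_O_O_O_O_O
OOOOOOOOOOOOOOOO
O_______________O
OO______________OO
O_O_____________O_O
OOOO____________OOOO
O___O___________O___O
OO__OO__________OO__OO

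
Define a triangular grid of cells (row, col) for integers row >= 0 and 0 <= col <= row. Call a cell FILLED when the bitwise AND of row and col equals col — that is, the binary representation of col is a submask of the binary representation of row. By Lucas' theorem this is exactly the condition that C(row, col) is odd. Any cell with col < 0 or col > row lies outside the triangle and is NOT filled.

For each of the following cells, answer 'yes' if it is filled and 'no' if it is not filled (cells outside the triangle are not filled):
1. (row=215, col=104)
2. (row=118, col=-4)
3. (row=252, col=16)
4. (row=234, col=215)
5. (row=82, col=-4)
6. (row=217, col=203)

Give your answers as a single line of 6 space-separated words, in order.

(215,104): row=0b11010111, col=0b1101000, row AND col = 0b1000000 = 64; 64 != 104 -> empty
(118,-4): col outside [0, 118] -> not filled
(252,16): row=0b11111100, col=0b10000, row AND col = 0b10000 = 16; 16 == 16 -> filled
(234,215): row=0b11101010, col=0b11010111, row AND col = 0b11000010 = 194; 194 != 215 -> empty
(82,-4): col outside [0, 82] -> not filled
(217,203): row=0b11011001, col=0b11001011, row AND col = 0b11001001 = 201; 201 != 203 -> empty

Answer: no no yes no no no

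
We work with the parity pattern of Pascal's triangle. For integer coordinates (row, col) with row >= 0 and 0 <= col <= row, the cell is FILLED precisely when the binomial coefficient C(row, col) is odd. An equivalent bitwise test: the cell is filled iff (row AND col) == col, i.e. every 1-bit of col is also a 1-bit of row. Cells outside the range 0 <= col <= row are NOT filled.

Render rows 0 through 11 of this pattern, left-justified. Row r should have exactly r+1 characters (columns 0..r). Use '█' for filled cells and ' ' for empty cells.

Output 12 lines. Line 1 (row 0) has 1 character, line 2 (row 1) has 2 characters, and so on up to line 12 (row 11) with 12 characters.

Answer: █
██
█ █
████
█   █
██  ██
█ █ █ █
████████
█       █
██      ██
█ █     █ █
████    ████

Derivation:
r0=0: █
r1=1: ██
r2=10: █ █
r3=11: ████
r4=100: █   █
r5=101: ██  ██
r6=110: █ █ █ █
r7=111: ████████
r8=1000: █       █
r9=1001: ██      ██
r10=1010: █ █     █ █
r11=1011: ████    ████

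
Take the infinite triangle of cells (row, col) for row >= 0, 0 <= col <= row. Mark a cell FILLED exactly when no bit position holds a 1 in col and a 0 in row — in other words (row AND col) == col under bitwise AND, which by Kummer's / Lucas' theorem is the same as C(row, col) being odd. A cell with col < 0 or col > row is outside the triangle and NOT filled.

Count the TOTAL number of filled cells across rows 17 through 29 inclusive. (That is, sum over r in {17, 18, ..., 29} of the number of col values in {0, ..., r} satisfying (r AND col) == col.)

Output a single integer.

Answer: 112

Derivation:
r17=10001 pc2: +4 =4
r18=10010 pc2: +4 =8
r19=10011 pc3: +8 =16
r20=10100 pc2: +4 =20
r21=10101 pc3: +8 =28
r22=10110 pc3: +8 =36
r23=10111 pc4: +16 =52
r24=11000 pc2: +4 =56
r25=11001 pc3: +8 =64
r26=11010 pc3: +8 =72
r27=11011 pc4: +16 =88
r28=11100 pc3: +8 =96
r29=11101 pc4: +16 =112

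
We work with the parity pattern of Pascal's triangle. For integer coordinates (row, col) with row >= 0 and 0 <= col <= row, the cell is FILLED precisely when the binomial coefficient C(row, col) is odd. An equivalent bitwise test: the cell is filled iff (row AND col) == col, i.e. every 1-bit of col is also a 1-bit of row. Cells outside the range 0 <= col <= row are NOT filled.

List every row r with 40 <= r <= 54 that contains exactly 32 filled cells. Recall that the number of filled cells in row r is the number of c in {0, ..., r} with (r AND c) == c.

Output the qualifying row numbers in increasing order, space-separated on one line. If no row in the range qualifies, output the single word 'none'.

Row r has 2^popcount(r) filled cells, so we need popcount(r) = log2(32) = 5.
Scan r = 40..54 and keep those with exactly 5 one-bits:
r=40=101000 popcount=2 -> skip
r=41=101001 popcount=3 -> skip
r=42=101010 popcount=3 -> skip
r=43=101011 popcount=4 -> skip
r=44=101100 popcount=3 -> skip
r=45=101101 popcount=4 -> skip
r=46=101110 popcount=4 -> skip
r=47=101111 popcount=5 -> KEEP
r=48=110000 popcount=2 -> skip
r=49=110001 popcount=3 -> skip
r=50=110010 popcount=3 -> skip
r=51=110011 popcount=4 -> skip
r=52=110100 popcount=3 -> skip
r=53=110101 popcount=4 -> skip
r=54=110110 popcount=4 -> skip
Kept rows: 47

Answer: 47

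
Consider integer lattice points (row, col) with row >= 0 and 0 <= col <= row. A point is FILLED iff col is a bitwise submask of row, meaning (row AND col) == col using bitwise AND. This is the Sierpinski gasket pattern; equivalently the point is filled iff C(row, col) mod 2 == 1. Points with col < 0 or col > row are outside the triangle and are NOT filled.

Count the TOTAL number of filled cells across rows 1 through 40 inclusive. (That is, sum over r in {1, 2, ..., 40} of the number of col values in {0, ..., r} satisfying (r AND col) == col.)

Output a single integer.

r1=1 pc1: +2 =2
r2=10 pc1: +2 =4
r3=11 pc2: +4 =8
r4=100 pc1: +2 =10
r5=101 pc2: +4 =14
r6=110 pc2: +4 =18
r7=111 pc3: +8 =26
r8=1000 pc1: +2 =28
r9=1001 pc2: +4 =32
r10=1010 pc2: +4 =36
r11=1011 pc3: +8 =44
r12=1100 pc2: +4 =48
r13=1101 pc3: +8 =56
r14=1110 pc3: +8 =64
r15=1111 pc4: +16 =80
r16=10000 pc1: +2 =82
r17=10001 pc2: +4 =86
r18=10010 pc2: +4 =90
r19=10011 pc3: +8 =98
r20=10100 pc2: +4 =102
r21=10101 pc3: +8 =110
r22=10110 pc3: +8 =118
r23=10111 pc4: +16 =134
r24=11000 pc2: +4 =138
r25=11001 pc3: +8 =146
r26=11010 pc3: +8 =154
r27=11011 pc4: +16 =170
r28=11100 pc3: +8 =178
r29=11101 pc4: +16 =194
r30=11110 pc4: +16 =210
r31=11111 pc5: +32 =242
r32=100000 pc1: +2 =244
r33=100001 pc2: +4 =248
r34=100010 pc2: +4 =252
r35=100011 pc3: +8 =260
r36=100100 pc2: +4 =264
r37=100101 pc3: +8 =272
r38=100110 pc3: +8 =280
r39=100111 pc4: +16 =296
r40=101000 pc2: +4 =300

Answer: 300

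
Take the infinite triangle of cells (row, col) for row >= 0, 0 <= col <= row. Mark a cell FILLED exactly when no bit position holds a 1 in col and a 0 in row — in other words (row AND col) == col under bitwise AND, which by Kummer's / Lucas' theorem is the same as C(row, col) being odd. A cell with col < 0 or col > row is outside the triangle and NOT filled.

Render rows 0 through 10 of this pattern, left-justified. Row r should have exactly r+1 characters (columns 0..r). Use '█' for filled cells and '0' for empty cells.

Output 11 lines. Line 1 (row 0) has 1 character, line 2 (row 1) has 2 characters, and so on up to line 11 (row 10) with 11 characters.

Answer: █
██
█0█
████
█000█
██00██
█0█0█0█
████████
█0000000█
██000000██
█0█00000█0█

Derivation:
r0=0: █
r1=1: ██
r2=10: █0█
r3=11: ████
r4=100: █000█
r5=101: ██00██
r6=110: █0█0█0█
r7=111: ████████
r8=1000: █0000000█
r9=1001: ██000000██
r10=1010: █0█00000█0█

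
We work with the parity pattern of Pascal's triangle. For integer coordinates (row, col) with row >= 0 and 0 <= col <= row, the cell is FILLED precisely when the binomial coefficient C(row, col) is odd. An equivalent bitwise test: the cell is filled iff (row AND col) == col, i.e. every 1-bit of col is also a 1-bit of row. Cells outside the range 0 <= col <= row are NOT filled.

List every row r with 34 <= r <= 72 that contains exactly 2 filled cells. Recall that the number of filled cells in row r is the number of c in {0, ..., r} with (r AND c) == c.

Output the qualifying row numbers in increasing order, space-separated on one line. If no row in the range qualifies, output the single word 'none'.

Row r has 2^popcount(r) filled cells, so we need popcount(r) = log2(2) = 1.
Scan r = 34..72 and keep those with exactly 1 one-bits:
r=34=100010 popcount=2 -> skip
r=35=100011 popcount=3 -> skip
r=36=100100 popcount=2 -> skip
r=37=100101 popcount=3 -> skip
r=38=100110 popcount=3 -> skip
r=39=100111 popcount=4 -> skip
r=40=101000 popcount=2 -> skip
r=41=101001 popcount=3 -> skip
r=42=101010 popcount=3 -> skip
r=43=101011 popcount=4 -> skip
r=44=101100 popcount=3 -> skip
r=45=101101 popcount=4 -> skip
r=46=101110 popcount=4 -> skip
r=47=101111 popcount=5 -> skip
r=48=110000 popcount=2 -> skip
r=49=110001 popcount=3 -> skip
r=50=110010 popcount=3 -> skip
r=51=110011 popcount=4 -> skip
r=52=110100 popcount=3 -> skip
r=53=110101 popcount=4 -> skip
r=54=110110 popcount=4 -> skip
r=55=110111 popcount=5 -> skip
r=56=111000 popcount=3 -> skip
r=57=111001 popcount=4 -> skip
r=58=111010 popcount=4 -> skip
r=59=111011 popcount=5 -> skip
r=60=111100 popcount=4 -> skip
r=61=111101 popcount=5 -> skip
r=62=111110 popcount=5 -> skip
r=63=111111 popcount=6 -> skip
r=64=1000000 popcount=1 -> KEEP
r=65=1000001 popcount=2 -> skip
r=66=1000010 popcount=2 -> skip
r=67=1000011 popcount=3 -> skip
r=68=1000100 popcount=2 -> skip
r=69=1000101 popcount=3 -> skip
r=70=1000110 popcount=3 -> skip
r=71=1000111 popcount=4 -> skip
r=72=1001000 popcount=2 -> skip
Kept rows: 64

Answer: 64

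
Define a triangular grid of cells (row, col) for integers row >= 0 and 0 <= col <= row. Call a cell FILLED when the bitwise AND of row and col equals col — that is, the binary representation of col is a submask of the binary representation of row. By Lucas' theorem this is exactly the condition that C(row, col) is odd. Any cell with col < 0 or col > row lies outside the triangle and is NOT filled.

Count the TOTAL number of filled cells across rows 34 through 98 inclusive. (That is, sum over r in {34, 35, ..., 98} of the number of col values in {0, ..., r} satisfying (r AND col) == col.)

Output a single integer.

Answer: 986

Derivation:
r34=100010 pc2: +4 =4
r35=100011 pc3: +8 =12
r36=100100 pc2: +4 =16
r37=100101 pc3: +8 =24
r38=100110 pc3: +8 =32
r39=100111 pc4: +16 =48
r40=101000 pc2: +4 =52
r41=101001 pc3: +8 =60
r42=101010 pc3: +8 =68
r43=101011 pc4: +16 =84
r44=101100 pc3: +8 =92
r45=101101 pc4: +16 =108
r46=101110 pc4: +16 =124
r47=101111 pc5: +32 =156
r48=110000 pc2: +4 =160
r49=110001 pc3: +8 =168
r50=110010 pc3: +8 =176
r51=110011 pc4: +16 =192
r52=110100 pc3: +8 =200
r53=110101 pc4: +16 =216
r54=110110 pc4: +16 =232
r55=110111 pc5: +32 =264
r56=111000 pc3: +8 =272
r57=111001 pc4: +16 =288
r58=111010 pc4: +16 =304
r59=111011 pc5: +32 =336
r60=111100 pc4: +16 =352
r61=111101 pc5: +32 =384
r62=111110 pc5: +32 =416
r63=111111 pc6: +64 =480
r64=1000000 pc1: +2 =482
r65=1000001 pc2: +4 =486
r66=1000010 pc2: +4 =490
r67=1000011 pc3: +8 =498
r68=1000100 pc2: +4 =502
r69=1000101 pc3: +8 =510
r70=1000110 pc3: +8 =518
r71=1000111 pc4: +16 =534
r72=1001000 pc2: +4 =538
r73=1001001 pc3: +8 =546
r74=1001010 pc3: +8 =554
r75=1001011 pc4: +16 =570
r76=1001100 pc3: +8 =578
r77=1001101 pc4: +16 =594
r78=1001110 pc4: +16 =610
r79=1001111 pc5: +32 =642
r80=1010000 pc2: +4 =646
r81=1010001 pc3: +8 =654
r82=1010010 pc3: +8 =662
r83=1010011 pc4: +16 =678
r84=1010100 pc3: +8 =686
r85=1010101 pc4: +16 =702
r86=1010110 pc4: +16 =718
r87=1010111 pc5: +32 =750
r88=1011000 pc3: +8 =758
r89=1011001 pc4: +16 =774
r90=1011010 pc4: +16 =790
r91=1011011 pc5: +32 =822
r92=1011100 pc4: +16 =838
r93=1011101 pc5: +32 =870
r94=1011110 pc5: +32 =902
r95=1011111 pc6: +64 =966
r96=1100000 pc2: +4 =970
r97=1100001 pc3: +8 =978
r98=1100010 pc3: +8 =986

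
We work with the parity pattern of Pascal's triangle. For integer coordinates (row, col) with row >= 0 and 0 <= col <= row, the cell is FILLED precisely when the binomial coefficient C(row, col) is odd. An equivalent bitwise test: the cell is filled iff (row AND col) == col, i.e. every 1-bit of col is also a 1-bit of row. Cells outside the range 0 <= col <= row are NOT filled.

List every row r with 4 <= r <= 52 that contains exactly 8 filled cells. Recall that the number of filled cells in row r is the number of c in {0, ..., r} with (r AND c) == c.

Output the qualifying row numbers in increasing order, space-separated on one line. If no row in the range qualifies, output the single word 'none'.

Answer: 7 11 13 14 19 21 22 25 26 28 35 37 38 41 42 44 49 50 52

Derivation:
Row r has 2^popcount(r) filled cells, so we need popcount(r) = log2(8) = 3.
Scan r = 4..52 and keep those with exactly 3 one-bits:
r=4=100 popcount=1 -> skip
r=5=101 popcount=2 -> skip
r=6=110 popcount=2 -> skip
r=7=111 popcount=3 -> KEEP
r=8=1000 popcount=1 -> skip
r=9=1001 popcount=2 -> skip
r=10=1010 popcount=2 -> skip
r=11=1011 popcount=3 -> KEEP
r=12=1100 popcount=2 -> skip
r=13=1101 popcount=3 -> KEEP
r=14=1110 popcount=3 -> KEEP
r=15=1111 popcount=4 -> skip
r=16=10000 popcount=1 -> skip
r=17=10001 popcount=2 -> skip
r=18=10010 popcount=2 -> skip
r=19=10011 popcount=3 -> KEEP
r=20=10100 popcount=2 -> skip
r=21=10101 popcount=3 -> KEEP
r=22=10110 popcount=3 -> KEEP
r=23=10111 popcount=4 -> skip
r=24=11000 popcount=2 -> skip
r=25=11001 popcount=3 -> KEEP
r=26=11010 popcount=3 -> KEEP
r=27=11011 popcount=4 -> skip
r=28=11100 popcount=3 -> KEEP
r=29=11101 popcount=4 -> skip
r=30=11110 popcount=4 -> skip
r=31=11111 popcount=5 -> skip
r=32=100000 popcount=1 -> skip
r=33=100001 popcount=2 -> skip
r=34=100010 popcount=2 -> skip
r=35=100011 popcount=3 -> KEEP
r=36=100100 popcount=2 -> skip
r=37=100101 popcount=3 -> KEEP
r=38=100110 popcount=3 -> KEEP
r=39=100111 popcount=4 -> skip
r=40=101000 popcount=2 -> skip
r=41=101001 popcount=3 -> KEEP
r=42=101010 popcount=3 -> KEEP
r=43=101011 popcount=4 -> skip
r=44=101100 popcount=3 -> KEEP
r=45=101101 popcount=4 -> skip
r=46=101110 popcount=4 -> skip
r=47=101111 popcount=5 -> skip
r=48=110000 popcount=2 -> skip
r=49=110001 popcount=3 -> KEEP
r=50=110010 popcount=3 -> KEEP
r=51=110011 popcount=4 -> skip
r=52=110100 popcount=3 -> KEEP
Kept rows: 7 11 13 14 19 21 22 25 26 28 35 37 38 41 42 44 49 50 52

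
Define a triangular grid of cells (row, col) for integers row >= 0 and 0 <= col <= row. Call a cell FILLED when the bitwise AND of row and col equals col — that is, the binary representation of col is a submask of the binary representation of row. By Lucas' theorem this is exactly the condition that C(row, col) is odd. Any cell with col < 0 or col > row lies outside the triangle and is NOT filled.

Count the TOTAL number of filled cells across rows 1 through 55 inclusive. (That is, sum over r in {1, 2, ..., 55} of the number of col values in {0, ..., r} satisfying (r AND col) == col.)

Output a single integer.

r1=1 pc1: +2 =2
r2=10 pc1: +2 =4
r3=11 pc2: +4 =8
r4=100 pc1: +2 =10
r5=101 pc2: +4 =14
r6=110 pc2: +4 =18
r7=111 pc3: +8 =26
r8=1000 pc1: +2 =28
r9=1001 pc2: +4 =32
r10=1010 pc2: +4 =36
r11=1011 pc3: +8 =44
r12=1100 pc2: +4 =48
r13=1101 pc3: +8 =56
r14=1110 pc3: +8 =64
r15=1111 pc4: +16 =80
r16=10000 pc1: +2 =82
r17=10001 pc2: +4 =86
r18=10010 pc2: +4 =90
r19=10011 pc3: +8 =98
r20=10100 pc2: +4 =102
r21=10101 pc3: +8 =110
r22=10110 pc3: +8 =118
r23=10111 pc4: +16 =134
r24=11000 pc2: +4 =138
r25=11001 pc3: +8 =146
r26=11010 pc3: +8 =154
r27=11011 pc4: +16 =170
r28=11100 pc3: +8 =178
r29=11101 pc4: +16 =194
r30=11110 pc4: +16 =210
r31=11111 pc5: +32 =242
r32=100000 pc1: +2 =244
r33=100001 pc2: +4 =248
r34=100010 pc2: +4 =252
r35=100011 pc3: +8 =260
r36=100100 pc2: +4 =264
r37=100101 pc3: +8 =272
r38=100110 pc3: +8 =280
r39=100111 pc4: +16 =296
r40=101000 pc2: +4 =300
r41=101001 pc3: +8 =308
r42=101010 pc3: +8 =316
r43=101011 pc4: +16 =332
r44=101100 pc3: +8 =340
r45=101101 pc4: +16 =356
r46=101110 pc4: +16 =372
r47=101111 pc5: +32 =404
r48=110000 pc2: +4 =408
r49=110001 pc3: +8 =416
r50=110010 pc3: +8 =424
r51=110011 pc4: +16 =440
r52=110100 pc3: +8 =448
r53=110101 pc4: +16 =464
r54=110110 pc4: +16 =480
r55=110111 pc5: +32 =512

Answer: 512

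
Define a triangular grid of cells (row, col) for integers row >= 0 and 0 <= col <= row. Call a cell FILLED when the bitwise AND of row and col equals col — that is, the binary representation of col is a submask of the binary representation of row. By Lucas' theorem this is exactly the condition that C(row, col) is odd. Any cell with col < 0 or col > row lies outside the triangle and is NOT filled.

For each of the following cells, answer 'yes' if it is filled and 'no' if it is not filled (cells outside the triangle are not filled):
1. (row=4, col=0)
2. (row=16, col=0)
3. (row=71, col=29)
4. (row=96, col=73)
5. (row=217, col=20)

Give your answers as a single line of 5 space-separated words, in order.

(4,0): row=0b100, col=0b0, row AND col = 0b0 = 0; 0 == 0 -> filled
(16,0): row=0b10000, col=0b0, row AND col = 0b0 = 0; 0 == 0 -> filled
(71,29): row=0b1000111, col=0b11101, row AND col = 0b101 = 5; 5 != 29 -> empty
(96,73): row=0b1100000, col=0b1001001, row AND col = 0b1000000 = 64; 64 != 73 -> empty
(217,20): row=0b11011001, col=0b10100, row AND col = 0b10000 = 16; 16 != 20 -> empty

Answer: yes yes no no no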